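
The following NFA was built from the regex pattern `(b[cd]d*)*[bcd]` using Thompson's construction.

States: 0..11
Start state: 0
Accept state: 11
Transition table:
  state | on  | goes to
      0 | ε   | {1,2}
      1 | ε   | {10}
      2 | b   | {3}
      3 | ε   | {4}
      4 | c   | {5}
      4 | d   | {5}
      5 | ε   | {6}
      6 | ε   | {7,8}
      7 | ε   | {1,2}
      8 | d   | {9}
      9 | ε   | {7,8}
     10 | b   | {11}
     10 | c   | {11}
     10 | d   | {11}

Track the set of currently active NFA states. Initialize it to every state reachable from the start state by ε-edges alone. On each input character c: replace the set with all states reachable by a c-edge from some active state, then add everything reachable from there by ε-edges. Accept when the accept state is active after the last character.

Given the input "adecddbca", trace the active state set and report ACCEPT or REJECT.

Answer: REJECT

Derivation:
initial (ε-close {0}): {0,1,2,10}
'a' @ 1: {}  — no active states
rest 'decddbca' ignored (set empty)
final: {}; accept 11 not in set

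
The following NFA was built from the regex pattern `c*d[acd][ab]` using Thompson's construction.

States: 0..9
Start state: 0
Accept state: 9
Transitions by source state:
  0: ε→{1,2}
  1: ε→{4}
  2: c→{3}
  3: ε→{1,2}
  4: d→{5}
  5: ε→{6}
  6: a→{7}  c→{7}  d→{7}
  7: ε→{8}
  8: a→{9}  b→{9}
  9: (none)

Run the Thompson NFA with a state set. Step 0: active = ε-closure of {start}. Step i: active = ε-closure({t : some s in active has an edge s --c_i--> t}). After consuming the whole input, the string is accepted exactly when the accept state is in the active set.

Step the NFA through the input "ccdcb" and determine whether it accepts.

Answer: ACCEPT

Steps:
start: ε-closure({0}) = {0,1,2,4}
'c' @ 1: {1,2,3,4}
'c' @ 2: {1,2,3,4}
'd' @ 3: {5,6}
'c' @ 4: {7,8}
'b' @ 5: {9}  ✓accept
end set {9} — state 9 in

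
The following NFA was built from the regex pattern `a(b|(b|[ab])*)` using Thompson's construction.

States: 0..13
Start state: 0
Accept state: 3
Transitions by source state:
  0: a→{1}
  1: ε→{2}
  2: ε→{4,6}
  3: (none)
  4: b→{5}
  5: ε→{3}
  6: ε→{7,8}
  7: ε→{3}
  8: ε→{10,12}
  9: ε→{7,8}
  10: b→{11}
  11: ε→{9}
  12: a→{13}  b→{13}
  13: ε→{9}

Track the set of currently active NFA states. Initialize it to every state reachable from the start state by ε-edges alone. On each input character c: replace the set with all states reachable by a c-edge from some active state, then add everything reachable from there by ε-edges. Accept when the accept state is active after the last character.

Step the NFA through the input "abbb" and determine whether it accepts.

Answer: ACCEPT

Steps:
initial (ε-close {0}): {0}
'a' @ 1: {1,2,3,4,6,7,8,10,12}  [accepting]
'b' @ 2: {3,5,7,8,9,10,11,12,13}  [accepting]
'b' @ 3: {3,7,8,9,10,11,12,13}  [accepting]
'b' @ 4: {3,7,8,9,10,11,12,13}  [accepting]
end set {3,7,8,9,10,11,12,13} — state 3 in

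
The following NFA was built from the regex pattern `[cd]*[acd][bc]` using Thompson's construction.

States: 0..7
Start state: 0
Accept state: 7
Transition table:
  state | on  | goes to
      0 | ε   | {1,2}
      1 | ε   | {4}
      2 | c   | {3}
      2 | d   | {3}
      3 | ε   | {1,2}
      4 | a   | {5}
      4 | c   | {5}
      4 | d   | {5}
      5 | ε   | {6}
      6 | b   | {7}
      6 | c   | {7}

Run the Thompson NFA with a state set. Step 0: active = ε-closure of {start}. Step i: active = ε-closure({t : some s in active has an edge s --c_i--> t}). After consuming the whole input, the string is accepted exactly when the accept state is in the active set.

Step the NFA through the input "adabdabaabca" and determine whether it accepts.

start: ε-closure({0}) = {0,1,2,4}
'a' @ 1: {5,6}
'd' @ 2: {}  — no active states
rest 'abdabaabca' ignored (set empty)
after full input: {}  (accept=7 not in)

Answer: REJECT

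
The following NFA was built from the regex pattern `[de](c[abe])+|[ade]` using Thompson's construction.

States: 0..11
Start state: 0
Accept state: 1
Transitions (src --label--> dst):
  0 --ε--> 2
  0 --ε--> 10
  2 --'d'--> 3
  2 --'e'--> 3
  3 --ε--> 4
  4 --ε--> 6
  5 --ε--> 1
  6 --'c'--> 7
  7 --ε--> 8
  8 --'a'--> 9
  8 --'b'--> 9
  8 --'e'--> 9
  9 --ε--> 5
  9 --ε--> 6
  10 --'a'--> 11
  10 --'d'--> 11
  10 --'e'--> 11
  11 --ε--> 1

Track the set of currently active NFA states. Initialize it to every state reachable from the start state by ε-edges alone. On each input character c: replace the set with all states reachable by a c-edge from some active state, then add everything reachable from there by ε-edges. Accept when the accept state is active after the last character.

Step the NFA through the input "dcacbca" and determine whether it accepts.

initial (ε-close {0}): {0,2,10}
'd' @ 1: {1,3,4,6,11}  [accepting]
'c' @ 2: {7,8}
'a' @ 3: {1,5,6,9}  [accepting]
'c' @ 4: {7,8}
'b' @ 5: {1,5,6,9}  [accepting]
'c' @ 6: {7,8}
'a' @ 7: {1,5,6,9}  [accepting]
final: {1,5,6,9}; accept 1 in set

Answer: ACCEPT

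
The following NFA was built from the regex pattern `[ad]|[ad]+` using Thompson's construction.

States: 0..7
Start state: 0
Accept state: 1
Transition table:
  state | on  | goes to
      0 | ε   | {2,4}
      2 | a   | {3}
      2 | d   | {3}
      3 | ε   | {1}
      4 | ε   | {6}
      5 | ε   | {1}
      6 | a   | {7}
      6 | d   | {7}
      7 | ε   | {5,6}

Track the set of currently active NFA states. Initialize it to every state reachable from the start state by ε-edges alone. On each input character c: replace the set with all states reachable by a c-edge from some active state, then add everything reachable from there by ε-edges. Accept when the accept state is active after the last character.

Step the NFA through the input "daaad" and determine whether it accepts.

Answer: ACCEPT

Derivation:
S₀ = ε-closure({0}) = {0,2,4,6}
'd' @ 1: {1,3,5,6,7}  ✓accept
'a' @ 2: {1,5,6,7}  ✓accept
'a' @ 3: {1,5,6,7}  ✓accept
'a' @ 4: {1,5,6,7}  ✓accept
'd' @ 5: {1,5,6,7}  ✓accept
after full input: {1,5,6,7}  (accept=1 in)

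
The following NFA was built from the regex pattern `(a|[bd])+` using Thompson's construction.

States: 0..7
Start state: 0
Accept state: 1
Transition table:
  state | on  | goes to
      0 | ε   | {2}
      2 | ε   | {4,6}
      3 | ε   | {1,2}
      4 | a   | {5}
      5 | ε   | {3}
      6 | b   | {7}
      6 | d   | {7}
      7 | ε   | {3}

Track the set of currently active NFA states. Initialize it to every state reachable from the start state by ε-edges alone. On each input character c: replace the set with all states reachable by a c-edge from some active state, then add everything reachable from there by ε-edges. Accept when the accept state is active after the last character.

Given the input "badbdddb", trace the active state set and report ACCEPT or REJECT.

Answer: ACCEPT

Steps:
initial (ε-close {0}): {0,2,4,6}
'b' @ 1: {1,2,3,4,6,7}  ✓accept
'a' @ 2: {1,2,3,4,5,6}  ✓accept
'd' @ 3: {1,2,3,4,6,7}  ✓accept
'b' @ 4: {1,2,3,4,6,7}  ✓accept
'd' @ 5: {1,2,3,4,6,7}  ✓accept
'd' @ 6: {1,2,3,4,6,7}  ✓accept
'd' @ 7: {1,2,3,4,6,7}  ✓accept
'b' @ 8: {1,2,3,4,6,7}  ✓accept
end set {1,2,3,4,6,7} — state 1 in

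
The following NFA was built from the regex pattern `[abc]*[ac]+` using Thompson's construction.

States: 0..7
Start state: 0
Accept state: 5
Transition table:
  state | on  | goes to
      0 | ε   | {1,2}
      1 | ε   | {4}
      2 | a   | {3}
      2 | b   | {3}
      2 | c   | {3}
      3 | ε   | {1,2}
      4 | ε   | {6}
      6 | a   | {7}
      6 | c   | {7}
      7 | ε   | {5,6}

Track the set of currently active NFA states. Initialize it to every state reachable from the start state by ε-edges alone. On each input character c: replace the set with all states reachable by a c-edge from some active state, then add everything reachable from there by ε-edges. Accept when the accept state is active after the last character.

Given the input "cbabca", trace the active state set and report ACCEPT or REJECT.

Answer: ACCEPT

Derivation:
S₀ = ε-closure({0}) = {0,1,2,4,6}
'c' @ 1: {1,2,3,4,5,6,7}  ✓accept
'b' @ 2: {1,2,3,4,6}
'a' @ 3: {1,2,3,4,5,6,7}  ✓accept
'b' @ 4: {1,2,3,4,6}
'c' @ 5: {1,2,3,4,5,6,7}  ✓accept
'a' @ 6: {1,2,3,4,5,6,7}  ✓accept
end set {1,2,3,4,5,6,7} — state 5 in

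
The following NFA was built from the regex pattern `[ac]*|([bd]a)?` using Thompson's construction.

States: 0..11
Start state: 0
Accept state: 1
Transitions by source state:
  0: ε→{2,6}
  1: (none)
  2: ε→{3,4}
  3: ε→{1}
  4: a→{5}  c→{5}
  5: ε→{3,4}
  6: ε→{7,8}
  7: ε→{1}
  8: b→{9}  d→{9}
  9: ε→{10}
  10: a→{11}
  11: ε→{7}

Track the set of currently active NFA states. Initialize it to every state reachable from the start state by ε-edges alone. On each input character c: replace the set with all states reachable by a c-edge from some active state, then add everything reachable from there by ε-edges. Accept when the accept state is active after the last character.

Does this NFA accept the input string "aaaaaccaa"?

S₀ = ε-closure({0}) = {0,1,2,3,4,6,7,8}
'a' @ 1: {1,3,4,5}  ✓accept
'a' @ 2: {1,3,4,5}  ✓accept
'a' @ 3: {1,3,4,5}  ✓accept
'a' @ 4: {1,3,4,5}  ✓accept
'a' @ 5: {1,3,4,5}  ✓accept
'c' @ 6: {1,3,4,5}  ✓accept
'c' @ 7: {1,3,4,5}  ✓accept
'a' @ 8: {1,3,4,5}  ✓accept
'a' @ 9: {1,3,4,5}  ✓accept
final: {1,3,4,5}; accept 1 in set

Answer: ACCEPT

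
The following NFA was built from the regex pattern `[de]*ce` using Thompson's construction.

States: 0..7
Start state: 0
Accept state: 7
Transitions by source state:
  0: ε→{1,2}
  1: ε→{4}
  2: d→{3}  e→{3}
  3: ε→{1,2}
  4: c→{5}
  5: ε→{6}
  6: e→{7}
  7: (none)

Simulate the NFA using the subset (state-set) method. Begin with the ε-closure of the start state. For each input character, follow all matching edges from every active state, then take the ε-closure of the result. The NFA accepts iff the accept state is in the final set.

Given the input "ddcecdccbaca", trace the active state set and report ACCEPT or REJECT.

initial (ε-close {0}): {0,1,2,4}
'd' @ 1: {1,2,3,4}
'd' @ 2: {1,2,3,4}
'c' @ 3: {5,6}
'e' @ 4: {7}  (accept∈set)
'c' @ 5: {}  — dead — no transitions
rest 'dccbaca' ignored (set empty)
after full input: {}  (accept=7 not in)

Answer: REJECT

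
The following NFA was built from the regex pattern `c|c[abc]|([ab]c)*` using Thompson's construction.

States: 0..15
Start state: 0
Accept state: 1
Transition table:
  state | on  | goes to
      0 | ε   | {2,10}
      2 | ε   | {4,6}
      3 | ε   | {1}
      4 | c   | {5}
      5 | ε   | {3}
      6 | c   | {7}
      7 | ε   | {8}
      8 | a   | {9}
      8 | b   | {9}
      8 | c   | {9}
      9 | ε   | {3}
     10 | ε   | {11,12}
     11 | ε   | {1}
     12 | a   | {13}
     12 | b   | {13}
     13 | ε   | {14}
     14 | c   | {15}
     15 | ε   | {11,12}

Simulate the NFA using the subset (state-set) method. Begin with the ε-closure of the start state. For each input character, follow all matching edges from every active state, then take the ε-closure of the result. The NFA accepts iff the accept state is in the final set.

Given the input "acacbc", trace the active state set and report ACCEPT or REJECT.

Answer: ACCEPT

Derivation:
S₀ = ε-closure({0}) = {0,1,2,4,6,10,11,12}
'a' @ 1: {13,14}
'c' @ 2: {1,11,12,15}  [accepting]
'a' @ 3: {13,14}
'c' @ 4: {1,11,12,15}  [accepting]
'b' @ 5: {13,14}
'c' @ 6: {1,11,12,15}  [accepting]
after full input: {1,11,12,15}  (accept=1 in)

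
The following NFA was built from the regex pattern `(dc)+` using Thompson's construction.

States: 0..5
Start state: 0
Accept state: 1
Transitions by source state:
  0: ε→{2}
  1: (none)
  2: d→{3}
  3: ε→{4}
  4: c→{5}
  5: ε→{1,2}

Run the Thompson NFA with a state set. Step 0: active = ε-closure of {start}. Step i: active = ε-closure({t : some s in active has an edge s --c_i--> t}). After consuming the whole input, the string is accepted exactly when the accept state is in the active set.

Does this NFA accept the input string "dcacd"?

initial (ε-close {0}): {0,2}
'd' @ 1: {3,4}
'c' @ 2: {1,2,5}  (accept∈set)
'a' @ 3: {}  — state set empty
rest 'cd' ignored (set empty)
end set {} — state 1 not in

Answer: REJECT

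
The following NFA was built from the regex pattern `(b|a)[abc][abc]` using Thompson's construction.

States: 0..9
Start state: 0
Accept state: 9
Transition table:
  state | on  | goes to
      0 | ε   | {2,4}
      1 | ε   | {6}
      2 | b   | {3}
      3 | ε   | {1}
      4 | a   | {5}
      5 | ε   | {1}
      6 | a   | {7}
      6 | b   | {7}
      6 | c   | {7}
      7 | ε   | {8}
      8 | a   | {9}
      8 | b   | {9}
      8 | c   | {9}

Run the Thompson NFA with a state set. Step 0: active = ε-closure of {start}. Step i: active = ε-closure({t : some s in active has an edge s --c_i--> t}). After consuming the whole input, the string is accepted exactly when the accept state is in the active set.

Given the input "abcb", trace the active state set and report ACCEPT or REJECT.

Answer: REJECT

Derivation:
start: ε-closure({0}) = {0,2,4}
'a' @ 1: {1,5,6}
'b' @ 2: {7,8}
'c' @ 3: {9}  (accept∈set)
'b' @ 4: {}  — dead — no transitions
after full input: {}  (accept=9 not in)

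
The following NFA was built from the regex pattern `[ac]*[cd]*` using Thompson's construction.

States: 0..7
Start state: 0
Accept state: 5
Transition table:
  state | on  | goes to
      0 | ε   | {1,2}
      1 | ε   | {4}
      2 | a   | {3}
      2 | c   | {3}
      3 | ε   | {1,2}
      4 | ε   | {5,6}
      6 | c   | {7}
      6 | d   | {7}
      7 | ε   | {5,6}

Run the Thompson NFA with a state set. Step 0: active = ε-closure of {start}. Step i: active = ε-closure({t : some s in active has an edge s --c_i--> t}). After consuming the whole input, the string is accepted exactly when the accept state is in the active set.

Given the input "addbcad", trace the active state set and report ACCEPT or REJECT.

initial (ε-close {0}): {0,1,2,4,5,6}
'a' @ 1: {1,2,3,4,5,6}  [accepting]
'd' @ 2: {5,6,7}  [accepting]
'd' @ 3: {5,6,7}  [accepting]
'b' @ 4: {}  — no active states
rest 'cad' ignored (set empty)
final: {}; accept 5 not in set

Answer: REJECT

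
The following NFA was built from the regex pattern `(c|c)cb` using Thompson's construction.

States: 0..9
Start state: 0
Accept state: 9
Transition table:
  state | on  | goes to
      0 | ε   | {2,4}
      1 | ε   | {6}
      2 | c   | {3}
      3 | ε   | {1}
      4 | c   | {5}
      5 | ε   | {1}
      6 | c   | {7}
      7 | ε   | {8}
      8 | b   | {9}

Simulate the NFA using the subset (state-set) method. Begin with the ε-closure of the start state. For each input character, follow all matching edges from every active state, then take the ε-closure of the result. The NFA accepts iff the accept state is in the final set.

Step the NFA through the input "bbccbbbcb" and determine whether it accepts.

Answer: REJECT

Steps:
initial (ε-close {0}): {0,2,4}
'b' @ 1: {}  — dead — no transitions
rest 'bccbbbcb' ignored (set empty)
after full input: {}  (accept=9 not in)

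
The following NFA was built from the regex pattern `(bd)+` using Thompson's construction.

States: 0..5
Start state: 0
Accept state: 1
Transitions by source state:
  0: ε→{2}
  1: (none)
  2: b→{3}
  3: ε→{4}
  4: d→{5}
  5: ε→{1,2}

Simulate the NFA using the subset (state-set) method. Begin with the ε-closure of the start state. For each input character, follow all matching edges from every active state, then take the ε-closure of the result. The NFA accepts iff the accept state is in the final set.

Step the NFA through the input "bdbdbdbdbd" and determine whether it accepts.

Answer: ACCEPT

Steps:
S₀ = ε-closure({0}) = {0,2}
'b' @ 1: {3,4}
'd' @ 2: {1,2,5}  ✓accept
'b' @ 3: {3,4}
'd' @ 4: {1,2,5}  ✓accept
'b' @ 5: {3,4}
'd' @ 6: {1,2,5}  ✓accept
'b' @ 7: {3,4}
'd' @ 8: {1,2,5}  ✓accept
'b' @ 9: {3,4}
'd' @ 10: {1,2,5}  ✓accept
final: {1,2,5}; accept 1 in set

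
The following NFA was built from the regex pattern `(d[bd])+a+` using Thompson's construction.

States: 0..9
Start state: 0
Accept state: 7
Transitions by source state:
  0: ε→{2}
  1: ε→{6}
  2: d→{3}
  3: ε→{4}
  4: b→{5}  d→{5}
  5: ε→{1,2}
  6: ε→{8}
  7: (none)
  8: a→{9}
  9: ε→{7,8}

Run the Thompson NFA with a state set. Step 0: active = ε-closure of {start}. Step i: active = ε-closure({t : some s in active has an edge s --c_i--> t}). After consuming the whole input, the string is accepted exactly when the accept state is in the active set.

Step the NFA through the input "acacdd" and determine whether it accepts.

Answer: REJECT

Trace:
initial (ε-close {0}): {0,2}
'a' @ 1: {}  — no active states
rest 'cacdd' ignored (set empty)
end set {} — state 7 not in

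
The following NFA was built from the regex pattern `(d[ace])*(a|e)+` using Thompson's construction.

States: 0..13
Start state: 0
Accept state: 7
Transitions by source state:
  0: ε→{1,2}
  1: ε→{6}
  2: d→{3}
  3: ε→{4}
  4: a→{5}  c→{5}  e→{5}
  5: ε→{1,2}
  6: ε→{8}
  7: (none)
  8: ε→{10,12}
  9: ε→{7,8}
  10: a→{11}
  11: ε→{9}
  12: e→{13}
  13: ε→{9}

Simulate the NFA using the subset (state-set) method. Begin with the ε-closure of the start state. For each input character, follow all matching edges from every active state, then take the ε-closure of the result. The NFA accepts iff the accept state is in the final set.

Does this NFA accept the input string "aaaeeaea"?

S₀ = ε-closure({0}) = {0,1,2,6,8,10,12}
'a' @ 1: {7,8,9,10,11,12}  (accept∈set)
'a' @ 2: {7,8,9,10,11,12}  (accept∈set)
'a' @ 3: {7,8,9,10,11,12}  (accept∈set)
'e' @ 4: {7,8,9,10,12,13}  (accept∈set)
'e' @ 5: {7,8,9,10,12,13}  (accept∈set)
'a' @ 6: {7,8,9,10,11,12}  (accept∈set)
'e' @ 7: {7,8,9,10,12,13}  (accept∈set)
'a' @ 8: {7,8,9,10,11,12}  (accept∈set)
end set {7,8,9,10,11,12} — state 7 in

Answer: ACCEPT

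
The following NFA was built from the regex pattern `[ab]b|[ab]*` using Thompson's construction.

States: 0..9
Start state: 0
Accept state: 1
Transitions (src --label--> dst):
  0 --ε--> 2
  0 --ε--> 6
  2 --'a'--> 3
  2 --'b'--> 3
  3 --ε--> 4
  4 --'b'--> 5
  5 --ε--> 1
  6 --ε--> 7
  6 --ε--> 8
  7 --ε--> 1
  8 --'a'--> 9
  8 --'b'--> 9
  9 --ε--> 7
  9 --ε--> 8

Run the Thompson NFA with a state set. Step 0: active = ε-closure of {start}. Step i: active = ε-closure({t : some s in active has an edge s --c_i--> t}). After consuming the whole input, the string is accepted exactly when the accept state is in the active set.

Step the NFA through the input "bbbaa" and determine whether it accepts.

Answer: ACCEPT

Trace:
start: ε-closure({0}) = {0,1,2,6,7,8}
'b' @ 1: {1,3,4,7,8,9}  [accepting]
'b' @ 2: {1,5,7,8,9}  [accepting]
'b' @ 3: {1,7,8,9}  [accepting]
'a' @ 4: {1,7,8,9}  [accepting]
'a' @ 5: {1,7,8,9}  [accepting]
after full input: {1,7,8,9}  (accept=1 in)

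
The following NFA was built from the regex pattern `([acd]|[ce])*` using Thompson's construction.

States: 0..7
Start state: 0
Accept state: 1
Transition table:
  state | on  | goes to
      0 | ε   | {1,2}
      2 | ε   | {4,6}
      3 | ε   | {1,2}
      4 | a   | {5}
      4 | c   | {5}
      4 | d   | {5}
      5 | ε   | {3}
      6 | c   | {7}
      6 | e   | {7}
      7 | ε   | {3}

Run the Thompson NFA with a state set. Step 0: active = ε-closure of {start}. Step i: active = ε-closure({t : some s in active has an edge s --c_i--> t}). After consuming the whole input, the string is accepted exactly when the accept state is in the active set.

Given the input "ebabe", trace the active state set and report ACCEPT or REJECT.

initial (ε-close {0}): {0,1,2,4,6}
'e' @ 1: {1,2,3,4,6,7}  [accepting]
'b' @ 2: {}  — no active states
rest 'abe' ignored (set empty)
end set {} — state 1 not in

Answer: REJECT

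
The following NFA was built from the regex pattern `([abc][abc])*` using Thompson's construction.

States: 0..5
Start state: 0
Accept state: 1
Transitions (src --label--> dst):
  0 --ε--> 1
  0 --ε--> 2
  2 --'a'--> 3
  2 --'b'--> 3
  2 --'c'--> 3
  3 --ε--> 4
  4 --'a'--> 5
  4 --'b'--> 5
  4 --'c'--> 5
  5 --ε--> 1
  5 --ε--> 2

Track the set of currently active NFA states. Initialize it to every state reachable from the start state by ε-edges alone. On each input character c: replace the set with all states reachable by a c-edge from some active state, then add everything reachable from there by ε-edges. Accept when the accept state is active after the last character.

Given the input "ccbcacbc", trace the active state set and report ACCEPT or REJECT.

Answer: ACCEPT

Trace:
S₀ = ε-closure({0}) = {0,1,2}
'c' @ 1: {3,4}
'c' @ 2: {1,2,5}  ✓accept
'b' @ 3: {3,4}
'c' @ 4: {1,2,5}  ✓accept
'a' @ 5: {3,4}
'c' @ 6: {1,2,5}  ✓accept
'b' @ 7: {3,4}
'c' @ 8: {1,2,5}  ✓accept
final: {1,2,5}; accept 1 in set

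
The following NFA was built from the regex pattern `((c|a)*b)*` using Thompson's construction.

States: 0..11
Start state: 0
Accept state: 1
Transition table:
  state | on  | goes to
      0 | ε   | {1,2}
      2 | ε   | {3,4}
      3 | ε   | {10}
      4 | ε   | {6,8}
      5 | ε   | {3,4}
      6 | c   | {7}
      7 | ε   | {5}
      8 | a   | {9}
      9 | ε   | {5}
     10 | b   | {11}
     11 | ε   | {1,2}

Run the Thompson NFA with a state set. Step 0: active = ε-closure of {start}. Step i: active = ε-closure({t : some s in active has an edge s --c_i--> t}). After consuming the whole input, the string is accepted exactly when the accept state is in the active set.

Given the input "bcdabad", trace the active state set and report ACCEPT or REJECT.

S₀ = ε-closure({0}) = {0,1,2,3,4,6,8,10}
'b' @ 1: {1,2,3,4,6,8,10,11}  [accepting]
'c' @ 2: {3,4,5,6,7,8,10}
'd' @ 3: {}  — no active states
rest 'abad' ignored (set empty)
after full input: {}  (accept=1 not in)

Answer: REJECT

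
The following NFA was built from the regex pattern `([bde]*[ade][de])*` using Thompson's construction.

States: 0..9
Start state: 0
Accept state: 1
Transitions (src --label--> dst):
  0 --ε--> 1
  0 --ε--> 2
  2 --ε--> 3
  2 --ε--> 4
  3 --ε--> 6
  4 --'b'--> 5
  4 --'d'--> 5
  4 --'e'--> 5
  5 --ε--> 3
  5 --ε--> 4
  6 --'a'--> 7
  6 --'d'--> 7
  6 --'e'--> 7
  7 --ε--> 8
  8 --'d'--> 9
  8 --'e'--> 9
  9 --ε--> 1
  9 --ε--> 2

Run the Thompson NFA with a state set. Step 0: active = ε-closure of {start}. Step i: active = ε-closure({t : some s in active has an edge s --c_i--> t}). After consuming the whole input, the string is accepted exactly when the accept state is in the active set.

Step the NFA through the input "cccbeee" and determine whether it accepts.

Answer: REJECT

Steps:
S₀ = ε-closure({0}) = {0,1,2,3,4,6}
'c' @ 1: {}  — no active states
rest 'ccbeee' ignored (set empty)
end set {} — state 1 not in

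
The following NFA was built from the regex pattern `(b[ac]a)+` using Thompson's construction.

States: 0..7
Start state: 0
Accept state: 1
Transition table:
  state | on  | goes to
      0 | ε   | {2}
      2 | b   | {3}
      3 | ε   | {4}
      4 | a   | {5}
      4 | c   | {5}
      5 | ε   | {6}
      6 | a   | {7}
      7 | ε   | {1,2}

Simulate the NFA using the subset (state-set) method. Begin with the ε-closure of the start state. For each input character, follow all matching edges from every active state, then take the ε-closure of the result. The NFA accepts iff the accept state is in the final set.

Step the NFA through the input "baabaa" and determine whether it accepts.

initial (ε-close {0}): {0,2}
'b' @ 1: {3,4}
'a' @ 2: {5,6}
'a' @ 3: {1,2,7}  (accept∈set)
'b' @ 4: {3,4}
'a' @ 5: {5,6}
'a' @ 6: {1,2,7}  (accept∈set)
after full input: {1,2,7}  (accept=1 in)

Answer: ACCEPT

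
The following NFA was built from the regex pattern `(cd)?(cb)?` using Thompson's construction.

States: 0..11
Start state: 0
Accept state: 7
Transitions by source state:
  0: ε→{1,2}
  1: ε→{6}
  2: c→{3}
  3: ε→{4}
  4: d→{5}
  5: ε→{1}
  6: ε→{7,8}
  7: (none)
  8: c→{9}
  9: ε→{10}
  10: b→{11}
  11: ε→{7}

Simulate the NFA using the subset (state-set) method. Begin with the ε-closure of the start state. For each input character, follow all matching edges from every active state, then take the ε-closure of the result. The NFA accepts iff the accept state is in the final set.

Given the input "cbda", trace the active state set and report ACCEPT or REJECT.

initial (ε-close {0}): {0,1,2,6,7,8}
'c' @ 1: {3,4,9,10}
'b' @ 2: {7,11}  (accept∈set)
'd' @ 3: {}  — state set empty
rest 'a' ignored (set empty)
after full input: {}  (accept=7 not in)

Answer: REJECT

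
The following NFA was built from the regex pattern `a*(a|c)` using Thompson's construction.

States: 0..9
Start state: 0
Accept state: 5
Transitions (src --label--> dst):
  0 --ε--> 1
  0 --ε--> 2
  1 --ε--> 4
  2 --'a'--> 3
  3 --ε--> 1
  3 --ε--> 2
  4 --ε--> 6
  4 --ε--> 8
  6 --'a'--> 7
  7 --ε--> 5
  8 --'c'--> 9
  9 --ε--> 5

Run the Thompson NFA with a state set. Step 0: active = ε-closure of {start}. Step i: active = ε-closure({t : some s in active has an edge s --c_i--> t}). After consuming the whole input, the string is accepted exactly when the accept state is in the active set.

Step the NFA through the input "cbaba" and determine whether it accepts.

start: ε-closure({0}) = {0,1,2,4,6,8}
'c' @ 1: {5,9}  ✓accept
'b' @ 2: {}  — no active states
rest 'aba' ignored (set empty)
after full input: {}  (accept=5 not in)

Answer: REJECT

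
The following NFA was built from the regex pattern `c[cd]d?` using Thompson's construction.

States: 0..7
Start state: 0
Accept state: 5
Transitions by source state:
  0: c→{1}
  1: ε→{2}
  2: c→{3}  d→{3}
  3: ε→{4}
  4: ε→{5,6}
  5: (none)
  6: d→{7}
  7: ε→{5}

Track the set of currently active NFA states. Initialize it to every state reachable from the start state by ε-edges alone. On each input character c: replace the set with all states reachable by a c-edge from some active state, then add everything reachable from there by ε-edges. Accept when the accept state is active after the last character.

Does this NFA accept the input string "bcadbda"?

start: ε-closure({0}) = {0}
'b' @ 1: {}  — state set empty
rest 'cadbda' ignored (set empty)
final: {}; accept 5 not in set

Answer: REJECT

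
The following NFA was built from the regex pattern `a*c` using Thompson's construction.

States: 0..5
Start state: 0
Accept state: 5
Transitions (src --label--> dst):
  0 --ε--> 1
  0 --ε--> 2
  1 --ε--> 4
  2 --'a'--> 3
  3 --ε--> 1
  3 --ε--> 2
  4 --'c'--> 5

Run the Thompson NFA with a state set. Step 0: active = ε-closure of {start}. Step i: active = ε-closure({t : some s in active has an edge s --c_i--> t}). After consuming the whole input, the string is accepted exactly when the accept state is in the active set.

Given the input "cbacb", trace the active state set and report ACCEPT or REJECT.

S₀ = ε-closure({0}) = {0,1,2,4}
'c' @ 1: {5}  ✓accept
'b' @ 2: {}  — no active states
rest 'acb' ignored (set empty)
after full input: {}  (accept=5 not in)

Answer: REJECT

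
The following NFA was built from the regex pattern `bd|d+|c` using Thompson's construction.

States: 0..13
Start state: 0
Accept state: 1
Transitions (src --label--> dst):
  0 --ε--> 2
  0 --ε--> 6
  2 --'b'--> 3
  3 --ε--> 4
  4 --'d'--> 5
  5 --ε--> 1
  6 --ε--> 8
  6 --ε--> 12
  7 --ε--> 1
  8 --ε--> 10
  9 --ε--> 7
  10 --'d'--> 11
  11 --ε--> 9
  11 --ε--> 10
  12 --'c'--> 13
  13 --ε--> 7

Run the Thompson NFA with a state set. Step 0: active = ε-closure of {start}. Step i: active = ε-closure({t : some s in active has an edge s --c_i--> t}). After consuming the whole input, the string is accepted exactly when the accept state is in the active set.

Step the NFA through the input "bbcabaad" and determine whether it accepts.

Answer: REJECT

Derivation:
S₀ = ε-closure({0}) = {0,2,6,8,10,12}
'b' @ 1: {3,4}
'b' @ 2: {}  — no active states
rest 'cabaad' ignored (set empty)
end set {} — state 1 not in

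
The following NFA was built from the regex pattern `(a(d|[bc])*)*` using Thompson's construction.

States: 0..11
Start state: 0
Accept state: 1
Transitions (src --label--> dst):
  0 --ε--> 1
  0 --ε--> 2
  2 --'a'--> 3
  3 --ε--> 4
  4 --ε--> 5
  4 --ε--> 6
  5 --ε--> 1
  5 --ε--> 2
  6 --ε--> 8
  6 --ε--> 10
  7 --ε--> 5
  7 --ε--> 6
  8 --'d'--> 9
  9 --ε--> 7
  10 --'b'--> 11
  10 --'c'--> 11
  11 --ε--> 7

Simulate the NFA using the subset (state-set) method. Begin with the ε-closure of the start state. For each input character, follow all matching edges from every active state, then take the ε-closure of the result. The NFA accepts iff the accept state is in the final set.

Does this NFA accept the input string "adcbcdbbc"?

Answer: ACCEPT

Steps:
start: ε-closure({0}) = {0,1,2}
'a' @ 1: {1,2,3,4,5,6,8,10}  [accepting]
'd' @ 2: {1,2,5,6,7,8,9,10}  [accepting]
'c' @ 3: {1,2,5,6,7,8,10,11}  [accepting]
'b' @ 4: {1,2,5,6,7,8,10,11}  [accepting]
'c' @ 5: {1,2,5,6,7,8,10,11}  [accepting]
'd' @ 6: {1,2,5,6,7,8,9,10}  [accepting]
'b' @ 7: {1,2,5,6,7,8,10,11}  [accepting]
'b' @ 8: {1,2,5,6,7,8,10,11}  [accepting]
'c' @ 9: {1,2,5,6,7,8,10,11}  [accepting]
end set {1,2,5,6,7,8,10,11} — state 1 in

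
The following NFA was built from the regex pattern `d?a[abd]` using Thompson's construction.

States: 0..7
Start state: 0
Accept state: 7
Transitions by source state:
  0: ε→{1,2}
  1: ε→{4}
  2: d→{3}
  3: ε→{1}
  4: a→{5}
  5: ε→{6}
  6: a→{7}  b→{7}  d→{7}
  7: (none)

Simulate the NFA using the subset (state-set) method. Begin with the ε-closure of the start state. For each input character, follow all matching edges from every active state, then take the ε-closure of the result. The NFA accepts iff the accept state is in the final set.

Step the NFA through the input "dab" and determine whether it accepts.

initial (ε-close {0}): {0,1,2,4}
'd' @ 1: {1,3,4}
'a' @ 2: {5,6}
'b' @ 3: {7}  [accepting]
after full input: {7}  (accept=7 in)

Answer: ACCEPT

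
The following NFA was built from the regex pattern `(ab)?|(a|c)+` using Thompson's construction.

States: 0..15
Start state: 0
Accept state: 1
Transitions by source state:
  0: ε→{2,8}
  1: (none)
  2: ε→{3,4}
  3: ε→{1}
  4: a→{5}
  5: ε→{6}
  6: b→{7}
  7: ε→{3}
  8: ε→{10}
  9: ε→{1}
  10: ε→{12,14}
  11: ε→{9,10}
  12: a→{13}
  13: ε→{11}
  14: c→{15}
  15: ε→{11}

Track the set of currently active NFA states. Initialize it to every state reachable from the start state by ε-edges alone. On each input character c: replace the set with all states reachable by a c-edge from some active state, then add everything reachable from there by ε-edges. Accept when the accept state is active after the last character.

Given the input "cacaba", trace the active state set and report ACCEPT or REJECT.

start: ε-closure({0}) = {0,1,2,3,4,8,10,12,14}
'c' @ 1: {1,9,10,11,12,14,15}  [accepting]
'a' @ 2: {1,9,10,11,12,13,14}  [accepting]
'c' @ 3: {1,9,10,11,12,14,15}  [accepting]
'a' @ 4: {1,9,10,11,12,13,14}  [accepting]
'b' @ 5: {}  — dead — no transitions
rest 'a' ignored (set empty)
final: {}; accept 1 not in set

Answer: REJECT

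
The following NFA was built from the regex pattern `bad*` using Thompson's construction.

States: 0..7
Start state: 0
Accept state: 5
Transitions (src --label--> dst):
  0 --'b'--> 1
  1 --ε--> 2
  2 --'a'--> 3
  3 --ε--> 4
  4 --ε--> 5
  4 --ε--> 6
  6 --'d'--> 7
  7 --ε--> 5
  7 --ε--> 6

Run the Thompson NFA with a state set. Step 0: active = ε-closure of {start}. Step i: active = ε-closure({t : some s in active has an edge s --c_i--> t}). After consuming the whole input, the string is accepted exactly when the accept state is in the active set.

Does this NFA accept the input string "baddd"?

Answer: ACCEPT

Derivation:
initial (ε-close {0}): {0}
'b' @ 1: {1,2}
'a' @ 2: {3,4,5,6}  ✓accept
'd' @ 3: {5,6,7}  ✓accept
'd' @ 4: {5,6,7}  ✓accept
'd' @ 5: {5,6,7}  ✓accept
final: {5,6,7}; accept 5 in set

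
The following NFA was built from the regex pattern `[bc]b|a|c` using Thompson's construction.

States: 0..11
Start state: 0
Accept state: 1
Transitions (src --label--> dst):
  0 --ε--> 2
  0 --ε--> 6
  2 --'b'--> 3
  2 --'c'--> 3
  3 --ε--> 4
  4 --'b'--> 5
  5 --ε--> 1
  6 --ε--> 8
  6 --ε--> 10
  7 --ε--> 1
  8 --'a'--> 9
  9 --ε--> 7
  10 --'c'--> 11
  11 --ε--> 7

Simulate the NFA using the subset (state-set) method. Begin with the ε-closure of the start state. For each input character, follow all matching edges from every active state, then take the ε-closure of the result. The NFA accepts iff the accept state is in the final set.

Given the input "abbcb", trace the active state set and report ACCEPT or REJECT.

Answer: REJECT

Steps:
initial (ε-close {0}): {0,2,6,8,10}
'a' @ 1: {1,7,9}  (accept∈set)
'b' @ 2: {}  — no active states
rest 'bcb' ignored (set empty)
final: {}; accept 1 not in set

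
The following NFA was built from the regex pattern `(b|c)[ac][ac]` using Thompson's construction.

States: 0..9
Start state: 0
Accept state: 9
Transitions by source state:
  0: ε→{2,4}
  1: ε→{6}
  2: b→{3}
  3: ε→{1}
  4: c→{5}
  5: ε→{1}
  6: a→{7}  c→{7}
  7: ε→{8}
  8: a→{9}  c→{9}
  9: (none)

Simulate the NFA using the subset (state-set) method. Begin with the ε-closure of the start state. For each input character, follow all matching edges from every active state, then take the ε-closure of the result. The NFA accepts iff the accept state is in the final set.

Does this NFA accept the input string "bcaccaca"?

Answer: REJECT

Trace:
initial (ε-close {0}): {0,2,4}
'b' @ 1: {1,3,6}
'c' @ 2: {7,8}
'a' @ 3: {9}  (accept∈set)
'c' @ 4: {}  — state set empty
rest 'caca' ignored (set empty)
final: {}; accept 9 not in set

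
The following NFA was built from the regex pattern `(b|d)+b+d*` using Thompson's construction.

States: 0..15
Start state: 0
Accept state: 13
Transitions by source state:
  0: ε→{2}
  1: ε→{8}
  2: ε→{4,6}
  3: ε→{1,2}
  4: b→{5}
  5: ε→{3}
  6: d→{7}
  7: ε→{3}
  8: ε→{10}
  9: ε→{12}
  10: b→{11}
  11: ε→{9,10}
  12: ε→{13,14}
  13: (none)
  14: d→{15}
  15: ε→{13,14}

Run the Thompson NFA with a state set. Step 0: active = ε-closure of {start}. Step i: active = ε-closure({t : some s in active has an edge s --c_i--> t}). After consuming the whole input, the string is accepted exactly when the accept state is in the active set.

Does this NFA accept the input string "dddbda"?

Answer: REJECT

Derivation:
initial (ε-close {0}): {0,2,4,6}
'd' @ 1: {1,2,3,4,6,7,8,10}
'd' @ 2: {1,2,3,4,6,7,8,10}
'd' @ 3: {1,2,3,4,6,7,8,10}
'b' @ 4: {1,2,3,4,5,6,8,9,10,11,12,13,14}  [accepting]
'd' @ 5: {1,2,3,4,6,7,8,10,13,14,15}  [accepting]
'a' @ 6: {}  — state set empty
after full input: {}  (accept=13 not in)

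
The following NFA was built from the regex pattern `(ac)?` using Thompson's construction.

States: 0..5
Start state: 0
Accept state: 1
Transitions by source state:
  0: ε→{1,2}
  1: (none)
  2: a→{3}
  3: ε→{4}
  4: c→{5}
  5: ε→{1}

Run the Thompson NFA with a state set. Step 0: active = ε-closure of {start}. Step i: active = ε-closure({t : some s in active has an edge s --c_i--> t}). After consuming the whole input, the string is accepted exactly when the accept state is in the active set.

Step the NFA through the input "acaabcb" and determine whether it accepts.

Answer: REJECT

Trace:
S₀ = ε-closure({0}) = {0,1,2}
'a' @ 1: {3,4}
'c' @ 2: {1,5}  [accepting]
'a' @ 3: {}  — no active states
rest 'abcb' ignored (set empty)
final: {}; accept 1 not in set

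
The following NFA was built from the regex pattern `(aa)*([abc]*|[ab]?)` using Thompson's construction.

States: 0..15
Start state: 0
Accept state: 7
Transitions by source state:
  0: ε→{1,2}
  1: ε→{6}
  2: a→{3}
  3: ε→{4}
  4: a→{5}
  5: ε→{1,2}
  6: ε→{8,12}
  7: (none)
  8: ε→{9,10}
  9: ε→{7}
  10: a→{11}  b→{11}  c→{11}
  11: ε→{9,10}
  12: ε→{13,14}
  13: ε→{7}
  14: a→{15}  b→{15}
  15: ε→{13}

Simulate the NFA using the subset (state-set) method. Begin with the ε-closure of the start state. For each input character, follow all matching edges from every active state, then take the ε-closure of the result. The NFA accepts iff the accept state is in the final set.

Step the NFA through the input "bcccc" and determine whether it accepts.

start: ε-closure({0}) = {0,1,2,6,7,8,9,10,12,13,14}
'b' @ 1: {7,9,10,11,13,15}  (accept∈set)
'c' @ 2: {7,9,10,11}  (accept∈set)
'c' @ 3: {7,9,10,11}  (accept∈set)
'c' @ 4: {7,9,10,11}  (accept∈set)
'c' @ 5: {7,9,10,11}  (accept∈set)
final: {7,9,10,11}; accept 7 in set

Answer: ACCEPT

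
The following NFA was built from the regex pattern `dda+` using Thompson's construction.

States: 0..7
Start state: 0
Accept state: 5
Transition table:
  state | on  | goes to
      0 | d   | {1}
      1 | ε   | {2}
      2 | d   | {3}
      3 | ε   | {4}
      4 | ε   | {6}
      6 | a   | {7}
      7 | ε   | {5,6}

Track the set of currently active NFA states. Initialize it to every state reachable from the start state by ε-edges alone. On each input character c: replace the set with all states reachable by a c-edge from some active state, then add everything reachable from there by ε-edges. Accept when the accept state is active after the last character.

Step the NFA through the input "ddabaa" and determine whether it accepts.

initial (ε-close {0}): {0}
'd' @ 1: {1,2}
'd' @ 2: {3,4,6}
'a' @ 3: {5,6,7}  (accept∈set)
'b' @ 4: {}  — no active states
rest 'aa' ignored (set empty)
final: {}; accept 5 not in set

Answer: REJECT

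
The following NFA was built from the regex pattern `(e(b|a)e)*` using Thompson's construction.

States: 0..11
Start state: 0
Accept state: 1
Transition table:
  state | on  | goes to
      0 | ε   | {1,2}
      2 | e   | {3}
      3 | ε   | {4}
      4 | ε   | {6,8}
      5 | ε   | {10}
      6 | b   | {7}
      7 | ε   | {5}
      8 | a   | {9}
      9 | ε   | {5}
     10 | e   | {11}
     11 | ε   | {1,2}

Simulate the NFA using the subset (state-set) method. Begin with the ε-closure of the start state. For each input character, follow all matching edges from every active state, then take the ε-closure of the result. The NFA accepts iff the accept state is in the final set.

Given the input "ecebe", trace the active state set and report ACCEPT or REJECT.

Answer: REJECT

Steps:
initial (ε-close {0}): {0,1,2}
'e' @ 1: {3,4,6,8}
'c' @ 2: {}  — no active states
rest 'ebe' ignored (set empty)
after full input: {}  (accept=1 not in)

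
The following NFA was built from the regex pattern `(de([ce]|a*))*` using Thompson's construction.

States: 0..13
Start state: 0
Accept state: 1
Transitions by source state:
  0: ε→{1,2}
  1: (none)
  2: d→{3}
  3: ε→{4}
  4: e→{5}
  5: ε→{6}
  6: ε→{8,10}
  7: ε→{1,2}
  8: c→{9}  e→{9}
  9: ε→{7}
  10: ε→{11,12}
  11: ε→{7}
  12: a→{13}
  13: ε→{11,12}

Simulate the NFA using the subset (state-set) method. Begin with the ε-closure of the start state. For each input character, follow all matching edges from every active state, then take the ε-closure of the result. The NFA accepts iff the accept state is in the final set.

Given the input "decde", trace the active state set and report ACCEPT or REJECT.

Answer: ACCEPT

Derivation:
S₀ = ε-closure({0}) = {0,1,2}
'd' @ 1: {3,4}
'e' @ 2: {1,2,5,6,7,8,10,11,12}  ✓accept
'c' @ 3: {1,2,7,9}  ✓accept
'd' @ 4: {3,4}
'e' @ 5: {1,2,5,6,7,8,10,11,12}  ✓accept
after full input: {1,2,5,6,7,8,10,11,12}  (accept=1 in)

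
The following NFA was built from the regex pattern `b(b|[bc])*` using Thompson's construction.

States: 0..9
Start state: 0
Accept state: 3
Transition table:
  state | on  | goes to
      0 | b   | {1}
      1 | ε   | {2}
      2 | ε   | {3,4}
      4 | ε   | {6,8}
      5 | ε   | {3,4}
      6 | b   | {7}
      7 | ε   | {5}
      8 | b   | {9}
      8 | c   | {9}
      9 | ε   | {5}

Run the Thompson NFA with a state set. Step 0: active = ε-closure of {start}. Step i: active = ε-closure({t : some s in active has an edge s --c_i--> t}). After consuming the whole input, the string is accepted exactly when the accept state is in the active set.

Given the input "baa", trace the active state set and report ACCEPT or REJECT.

S₀ = ε-closure({0}) = {0}
'b' @ 1: {1,2,3,4,6,8}  [accepting]
'a' @ 2: {}  — state set empty
rest 'a' ignored (set empty)
final: {}; accept 3 not in set

Answer: REJECT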